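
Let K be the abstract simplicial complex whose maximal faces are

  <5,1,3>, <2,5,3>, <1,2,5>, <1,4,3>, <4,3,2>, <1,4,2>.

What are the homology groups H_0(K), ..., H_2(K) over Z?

We work with the vertex ordering 1 < 2 < 3 < 4 < 5. The simplices of K, each written with vertices in increasing order, are:

  0-simplices (5): [1], [2], [3], [4], [5]
  1-simplices (9): [1,2], [1,3], [1,4], [1,5], [2,3], [2,4], [2,5], [3,4], [3,5]
  2-simplices (6): [1,2,4], [1,2,5], [1,3,4], [1,3,5], [2,3,4], [2,3,5]

so the chain groups are C_0 ≅ Z^5, C_1 ≅ Z^9, C_2 ≅ Z^6.

∂_1: C_1 → C_0 is given by ∂[p,q] = [q] − [p]. For instance
  ∂[1,2] = [2] − [1].
The resulting 5×9 matrix has rank 4, and its Smith normal form has invariant factors (1,1,1,1).

The boundary map ∂_2: C_2 → C_1 maps a triangle to the signed sum of its edges. For instance
  ∂[1,2,4] = [2,4] − [1,4] + [1,2],
  ∂[1,2,5] = [2,5] − [1,5] + [1,2].
The resulting 9×6 matrix has rank 5, and its Smith normal form has invariant factors (1,1,1,1,1).

Reading off H_k = ker ∂_k / im ∂_{k+1}:

  H_0: rank C_0 − rank ∂_1 = 5 − 4 = 1, and the invariant factors of ∂_1 are all 1, so H_0 ≅ Z.
  H_1: rank ker ∂_1 − rank ∂_2 = (9 − 4) − 5 = 0, and the invariant factors of ∂_2 are all 1, so H_1 ≅ 0.
  H_2: rank ker ∂_2 − rank ∂_3 = (6 − 5) − 0 = 1, and there is no ∂_3, so H_2 ≅ Z.

As a check, the Euler characteristic is 5 − 9 + 6 = 2, which agrees with 1 − 0 + 1 = 2.

H_0 = Z,  H_1 = 0,  H_2 = Z.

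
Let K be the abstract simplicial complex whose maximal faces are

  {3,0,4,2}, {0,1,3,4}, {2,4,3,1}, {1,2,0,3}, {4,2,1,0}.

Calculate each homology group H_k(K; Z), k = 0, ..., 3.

Take the total order 0 < 1 < 2 < 3 < 4 on the vertex set. Then K (dimension 3) consists of the simplices:

  0-simplices (5): [0], [1], [2], [3], [4]
  1-simplices (10): [0,1], [0,2], [0,3], [0,4], [1,2], [1,3], [1,4], [2,3], [2,4], [3,4]
  2-simplices (10): [0,1,2], [0,1,3], [0,1,4], [0,2,3], [0,2,4], [0,3,4], [1,2,3], [1,2,4], [1,3,4], [2,3,4]
  3-simplices (5): [0,1,2,3], [0,1,2,4], [0,1,3,4], [0,2,3,4], [1,2,3,4]

giving chain groups C_0 ≅ Z^5, C_1 ≅ Z^10, C_2 ≅ Z^10, C_3 ≅ Z^5.

Boundary ∂_1: C_1 → C_0 maps an edge to its endpoints' difference, ∂[p,q] = q − p.
The 5×10 boundary matrix has rank 4 and Smith normal form diag(1,1,1,1).

The boundary map ∂_2: C_2 → C_1 maps a triangle to the signed sum of its edges. For instance
  ∂[2,3,4] = [3,4] − [2,4] + [2,3],
  ∂[1,2,3] = [2,3] − [1,3] + [1,2].
As a 10×10 matrix over Z this has rank 6, with invariant factors (1,1,1,1,1,1).

∂_3: C_3 → C_2 sends each 3-simplex σ to the alternating sum Σ_i (−1)^i (σ with its i-th vertex removed). For instance
  ∂[0,1,3,4] = [1,3,4] − [0,3,4] + [0,1,4] − [0,1,3],
  ∂[0,1,2,4] = [1,2,4] − [0,2,4] + [0,1,4] − [0,1,2].
This gives a 10×5 integer matrix of rank 4; reducing to Smith normal form yields diagonal entries (1,1,1,1).

Now H_k = ker ∂_k / im ∂_{k+1}, so:

  H_0: rank C_0 − rank ∂_1 = 5 − 4 = 1, and the invariant factors of ∂_1 are all 1, so H_0 = Z.
  H_1: rank ker ∂_1 − rank ∂_2 = (10 − 4) − 6 = 0, and the invariant factors of ∂_2 are all 1, so H_1 = 0.
  H_2: rank ker ∂_2 − rank ∂_3 = (10 − 6) − 4 = 0, and the invariant factors of ∂_3 are all 1, so H_2 = 0.
  H_3: rank ker ∂_3 − rank ∂_4 = (5 − 4) − 0 = 1, and there is no ∂_4, so H_3 = Z.

H_0 = Z,  H_1 = 0,  H_2 = 0,  H_3 = Z.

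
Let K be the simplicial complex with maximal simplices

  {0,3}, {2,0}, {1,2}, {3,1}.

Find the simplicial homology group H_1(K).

H_1 ≅ Z.

Fix the vertex order 0 < 1 < 2 < 3 and write every simplex with vertices in increasing order. Then dim K = 1 and the simplices of K are:

  0-simplices (4): [0], [1], [2], [3]
  1-simplices (4): [0,2], [0,3], [1,2], [1,3]

Hence C_0 ≅ Z^4, C_1 ≅ Z^4.

Boundary ∂_1: C_1 → C_0 maps an edge to its endpoints' difference, ∂[p,q] = q − p.
The 4×4 boundary matrix has rank 3 and Smith normal form diag(1,1,1).

From H_k ≅ ker(∂_k) / im(∂_{k+1}) we obtain:

  H_1: rank ker ∂_1 − rank ∂_2 = (4 − 3) − 0 = 1, and there is no ∂_2, so H_1 ≅ Z.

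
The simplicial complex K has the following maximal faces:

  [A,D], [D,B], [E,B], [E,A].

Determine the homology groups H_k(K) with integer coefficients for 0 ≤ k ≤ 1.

K has 4 vertices, 4 edges.
rank ∂_0 = 0, rank ∂_1 = 3 ⇒ b_0 = 4 − 0 − 3 = 1; all invariant factors of ∂_1 are 1 so no torsion. So H_0 ≅ Z.
rank ∂_1 = 3, rank ∂_2 = 0 ⇒ b_1 = 4 − 3 − 0 = 1. So H_1 ≅ Z.

H_0 ≅ Z,  H_1 ≅ Z.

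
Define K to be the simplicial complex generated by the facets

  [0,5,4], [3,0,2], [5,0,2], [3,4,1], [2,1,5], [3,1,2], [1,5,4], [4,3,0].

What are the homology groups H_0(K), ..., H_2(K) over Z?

Fix the vertex order 0 < 1 < 2 < 3 < 4 < 5 and write every simplex with vertices in increasing order. Then dim K = 2 and the simplices of K are:

  0-simplices (6): [0], [1], [2], [3], [4], [5]
  1-simplices (12): [0,2], [0,3], [0,4], [0,5], [1,2], [1,3], [1,4], [1,5], [2,3], [2,5], [3,4], [4,5]
  2-simplices (8): [0,2,3], [0,2,5], [0,3,4], [0,4,5], [1,2,3], [1,2,5], [1,3,4], [1,4,5]

so the chain groups are C_0 ≅ Z^6, C_1 ≅ Z^12, C_2 ≅ Z^8.

The boundary map ∂_1: C_1 → C_0 is given by ∂[p,q] = [q] − [p]. For instance
  ∂[2,3] = [3] − [2].
This gives a 6×12 integer matrix of rank 5; reducing to Smith normal form yields diagonal entries (1,1,1,1,1).

∂_2: C_2 → C_1 acts by ∂[p,q,r] = [q,r] − [p,r] + [p,q]. For instance
  ∂[1,3,4] = [3,4] − [1,4] + [1,3],
  ∂[1,2,3] = [2,3] − [1,3] + [1,2].
The 12×8 boundary matrix has rank 7 and Smith normal form diag(1,1,1,1,1,1,1).

From H_k ≅ ker(∂_k) / im(∂_{k+1}) we obtain:

  H_0: rank C_0 − rank ∂_1 = 6 − 5 = 1, and the invariant factors of ∂_1 are all 1, so H_0 ≅ Z.
  H_1: rank ker ∂_1 − rank ∂_2 = (12 − 5) − 7 = 0, and the invariant factors of ∂_2 are all 1, so H_1 ≅ 0.
  H_2: rank ker ∂_2 − rank ∂_3 = (8 − 7) − 0 = 1, and there is no ∂_3, so H_2 ≅ Z.

As a check, the Euler characteristic is 6 − 12 + 8 = 2, which agrees with 1 − 0 + 1 = 2.
(K is a triangulation of the 2-sphere S^2.)

H_0 ≅ Z,  H_1 = 0,  H_2 ≅ Z.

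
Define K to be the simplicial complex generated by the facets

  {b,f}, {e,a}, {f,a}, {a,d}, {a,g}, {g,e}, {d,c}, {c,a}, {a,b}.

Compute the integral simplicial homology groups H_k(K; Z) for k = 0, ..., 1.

H_0 ≅ Z,  H_1 ≅ Z^3.

We work with the vertex ordering a < b < c < d < e < f < g. The simplices of K, each written with vertices in increasing order, are:

  0-simplices (7): a, b, c, d, e, f, g
  1-simplices (9): ab, ac, ad, ae, af, ag, bf, cd, eg

so the chain groups are C_0 ≅ Z^7, C_1 ≅ Z^9.

∂_1: C_1 → C_0 sends each edge [p,q] (with p < q) to q − p. For instance
  ∂ad = d − a.
This gives a 7×9 integer matrix of rank 6; reducing to Smith normal form yields diagonal entries (1,1,1,1,1,1).

Now H_k = ker ∂_k / im ∂_{k+1}, so:

  H_0: rank C_0 − rank ∂_1 = 7 − 6 = 1, and the invariant factors of ∂_1 are all 1, so H_0 ≅ Z.
  H_1: rank ker ∂_1 − rank ∂_2 = (9 − 6) − 0 = 3, and there is no ∂_2, so H_1 ≅ Z^3.

As a check, the Euler characteristic is 7 − 9 = -2, which agrees with 1 − 3 = -2.
(K is a triangulation of a wedge of 3 circles.)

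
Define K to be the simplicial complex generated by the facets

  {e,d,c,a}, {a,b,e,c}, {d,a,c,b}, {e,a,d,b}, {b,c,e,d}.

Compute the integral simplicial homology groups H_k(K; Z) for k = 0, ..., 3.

K has 5 vertices, 10 edges, 10 triangles, 5 3-simplices.
rank ∂_0 = 0, rank ∂_1 = 4 ⇒ b_0 = 5 − 0 − 4 = 1; all invariant factors of ∂_1 are 1 so no torsion. So H_0 ≅ Z.
rank ∂_1 = 4, rank ∂_2 = 6 ⇒ b_1 = 10 − 4 − 6 = 0; all invariant factors of ∂_2 are 1 so no torsion. So H_1 ≅ 0.
rank ∂_2 = 6, rank ∂_3 = 4 ⇒ b_2 = 10 − 6 − 4 = 0; all invariant factors of ∂_3 are 1 so no torsion. So H_2 ≅ 0.
rank ∂_3 = 4, rank ∂_4 = 0 ⇒ b_3 = 5 − 4 − 0 = 1. So H_3 ≅ Z.

H_0 = Z,  H_1 = 0,  H_2 = 0,  H_3 = Z.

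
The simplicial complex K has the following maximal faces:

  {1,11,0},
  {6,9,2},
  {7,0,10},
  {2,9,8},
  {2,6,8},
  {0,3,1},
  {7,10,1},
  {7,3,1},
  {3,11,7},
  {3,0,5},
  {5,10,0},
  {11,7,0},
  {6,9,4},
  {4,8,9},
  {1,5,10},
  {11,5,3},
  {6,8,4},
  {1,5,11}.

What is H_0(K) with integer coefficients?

H_0 ≅ Z^2.

K has 12 vertices, 27 edges, 18 triangles.
rank ∂_0 = 0, rank ∂_1 = 10 ⇒ b_0 = 12 − 0 − 10 = 2; all invariant factors of ∂_1 are 1 so no torsion. So H_0 ≅ Z^2.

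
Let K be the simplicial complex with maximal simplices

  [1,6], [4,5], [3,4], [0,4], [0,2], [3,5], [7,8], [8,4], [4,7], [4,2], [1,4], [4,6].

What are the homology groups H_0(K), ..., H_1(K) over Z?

Fix the vertex order 0 < 1 < 2 < 3 < 4 < 5 < 6 < 7 < 8 and write every simplex with vertices in increasing order. Then dim K = 1 and the simplices of K are:

  0-simplices (9): [0], [1], [2], [3], [4], [5], [6], [7], [8]
  1-simplices (12): [0,2], [0,4], [1,4], [1,6], [2,4], [3,4], [3,5], [4,5], [4,6], [4,7], [4,8], [7,8]

Hence C_0 ≅ Z^9, C_1 ≅ Z^12.

∂_1: C_1 → C_0 maps an edge to its endpoints' difference, ∂[p,q] = q − p.
As a 9×12 matrix over Z this has rank 8, with invariant factors (1,1,1,1,1,1,1,1).

Computing H_k = (kernel of ∂_k) / (image of ∂_{k+1}):

  H_0: rank C_0 − rank ∂_1 = 9 − 8 = 1, and the invariant factors of ∂_1 are all 1, so H_0 = Z.
  H_1: rank ker ∂_1 − rank ∂_2 = (12 − 8) − 0 = 4, and there is no ∂_2, so H_1 = Z^4.

H_0 = Z,  H_1 = Z^4.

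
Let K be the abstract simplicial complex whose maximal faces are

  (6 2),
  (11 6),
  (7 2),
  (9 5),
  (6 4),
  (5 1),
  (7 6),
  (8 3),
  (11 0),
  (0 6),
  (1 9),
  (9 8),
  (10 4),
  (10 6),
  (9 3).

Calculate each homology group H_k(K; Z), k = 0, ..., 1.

H_0 = Z^2,  H_1 = Z^5.

Order the vertices as 0 < 1 < 2 < 3 < 4 < 5 < 6 < 7 < 8 < 9 < 10 < 11. Listing each simplex with vertices in this order, K has dimension 1 with simplices:

  0-simplices (12): [0], [1], [2], [3], [4], [5], [6], [7], [8], [9], [10], [11]
  1-simplices (15): [0,6], [0,11], [1,5], [1,9], [2,6], [2,7], [3,8], [3,9], [4,6], [4,10], [5,9], [6,7], [6,10], [6,11], [8,9]

Hence C_0 ≅ Z^12, C_1 ≅ Z^15.

The boundary map ∂_1: C_1 → C_0 maps an edge to its endpoints' difference, ∂[p,q] = q − p. For instance
  ∂[3,8] = [8] − [3].
This gives a 12×15 integer matrix of rank 10; reducing to Smith normal form yields diagonal entries (1,1,1,1,1,1,1,1,1,1).

From H_k ≅ ker(∂_k) / im(∂_{k+1}) we obtain:

  H_0: rank C_0 − rank ∂_1 = 12 − 10 = 2, and the invariant factors of ∂_1 are all 1, so H_0 = Z^2.
  H_1: rank ker ∂_1 − rank ∂_2 = (15 − 10) − 0 = 5, and there is no ∂_2, so H_1 = Z^5.

As a check, the Euler characteristic is 12 − 15 = -3, which agrees with 2 − 5 = -3.
(K is a triangulation of the disjoint union of a wedge of 3 circles and a wedge of 2 circles.)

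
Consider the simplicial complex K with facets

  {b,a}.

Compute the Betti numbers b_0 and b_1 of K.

We work with the vertex ordering a < b. The simplices of K, each written with vertices in increasing order, are:

  0-simplices (2): a, b
  1-simplices (1): ab

Hence C_0 ≅ Z^2, C_1 ≅ Z^1.

∂_1: C_1 → C_0 maps an edge to its endpoints' difference, ∂[p,q] = q − p. For instance
  ∂ab = b − a.
The 2×1 boundary matrix has rank 1 and Smith normal form diag(1).

Computing H_k = (kernel of ∂_k) / (image of ∂_{k+1}):

  H_0: rank C_0 − rank ∂_1 = 2 − 1 = 1, and the invariant factors of ∂_1 are all 1, so H_0 ≅ Z.
  H_1: rank ker ∂_1 − rank ∂_2 = (1 − 1) − 0 = 0, and there is no ∂_2, so H_1 ≅ 0.

(K is a triangulation of the 1-simplex.)

Hence the Betti numbers are b_0 = 1, b_1 = 0.

b_0 = 1, b_1 = 0.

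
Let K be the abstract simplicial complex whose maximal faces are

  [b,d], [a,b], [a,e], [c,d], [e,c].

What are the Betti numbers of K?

b_0 = 1, b_1 = 1.

Take the total order a < b < c < d < e on the vertex set. Then K (dimension 1) consists of the simplices:

  0-simplices (5): a, b, c, d, e
  1-simplices (5): ab, ae, bd, cd, ce

giving chain groups C_0 ≅ Z^5, C_1 ≅ Z^5.

The boundary map ∂_1: C_1 → C_0 sends each edge [p,q] (with p < q) to q − p. For instance
  ∂cd = d − c.
The resulting 5×5 matrix has rank 4, and its Smith normal form has invariant factors (1,1,1,1).

From H_k ≅ ker(∂_k) / im(∂_{k+1}) we obtain:

  H_0: rank C_0 − rank ∂_1 = 5 − 4 = 1, and the invariant factors of ∂_1 are all 1, so H_0 ≅ Z.
  H_1: rank ker ∂_1 − rank ∂_2 = (5 − 4) − 0 = 1, and there is no ∂_2, so H_1 ≅ Z.

As a check, the Euler characteristic is 5 − 5 = 0, which agrees with 1 − 1 = 0.

Hence the Betti numbers are b_0 = 1, b_1 = 1.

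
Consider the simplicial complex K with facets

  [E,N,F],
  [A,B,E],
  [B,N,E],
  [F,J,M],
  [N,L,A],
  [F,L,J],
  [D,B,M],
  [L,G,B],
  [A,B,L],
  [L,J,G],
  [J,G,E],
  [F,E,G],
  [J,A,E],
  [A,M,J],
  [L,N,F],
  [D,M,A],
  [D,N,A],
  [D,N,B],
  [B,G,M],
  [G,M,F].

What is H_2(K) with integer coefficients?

H_2 = 0.

Fix the vertex order A < B < D < E < F < G < J < L < M < N and write every simplex with vertices in increasing order. Then dim K = 2 and the simplices of K are:

  0-simplices (10): A, B, D, E, F, G, J, L, M, N
  1-simplices (30): AB, AD, AE, AJ, AL, AM, AN, BD, BE, BG, BL, BM, BN, DM, DN, EF, EG, EJ, EN, FG, FJ, FL, FM, FN, GJ, GL, GM, JL, JM, LN
  2-simplices (20): ABE, ABL, ADM, ADN, AEJ, AJM, ALN, BDM, BDN, BEN, BGL, BGM, EFG, EFN, EGJ, FGM, FJL, FJM, FLN, GJL

giving chain groups C_0 ≅ Z^10, C_1 ≅ Z^30, C_2 ≅ Z^20.

The boundary map ∂_1: C_1 → C_0 maps an edge to its endpoints' difference, ∂[p,q] = q − p.
This gives a 10×30 integer matrix of rank 9; reducing to Smith normal form yields diagonal entries (1,1,1,1,1,1,1,1,1).

The boundary map ∂_2: C_2 → C_1 maps a triangle to the signed sum of its edges. For instance
  ∂FJM = JM − FM + FJ,
  ∂ALN = LN − AN + AL.
The resulting 30×20 matrix has rank 20, and its Smith normal form has invariant factors (1,1,1,1,1,1,1,1,1,1,1,1,1,1,1,1,1,1,1,2).

Now H_k = ker ∂_k / im ∂_{k+1}, so:

  H_2: rank ker ∂_2 − rank ∂_3 = (20 − 20) − 0 = 0, and there is no ∂_3, so H_2 = 0.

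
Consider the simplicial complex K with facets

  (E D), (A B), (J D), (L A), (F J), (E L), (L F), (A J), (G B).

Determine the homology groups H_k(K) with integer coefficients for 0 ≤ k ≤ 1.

Order the vertices as A < B < D < E < F < G < J < L. Listing each simplex with vertices in this order, K has dimension 1 with simplices:

  0-simplices (8): A, B, D, E, F, G, J, L
  1-simplices (9): AB, AJ, AL, BG, DE, DJ, EL, FJ, FL

so the chain groups are C_0 ≅ Z^8, C_1 ≅ Z^9.

Boundary ∂_1: C_1 → C_0 is given by ∂[p,q] = [q] − [p]. For instance
  ∂AJ = J − A.
The resulting 8×9 matrix has rank 7, and its Smith normal form has invariant factors (1,1,1,1,1,1,1).

Reading off H_k = ker ∂_k / im ∂_{k+1}:

  H_0: rank C_0 − rank ∂_1 = 8 − 7 = 1, and the invariant factors of ∂_1 are all 1, so H_0 = Z.
  H_1: rank ker ∂_1 − rank ∂_2 = (9 − 7) − 0 = 2, and there is no ∂_2, so H_1 = Z^2.

H_0 = Z,  H_1 = Z^2.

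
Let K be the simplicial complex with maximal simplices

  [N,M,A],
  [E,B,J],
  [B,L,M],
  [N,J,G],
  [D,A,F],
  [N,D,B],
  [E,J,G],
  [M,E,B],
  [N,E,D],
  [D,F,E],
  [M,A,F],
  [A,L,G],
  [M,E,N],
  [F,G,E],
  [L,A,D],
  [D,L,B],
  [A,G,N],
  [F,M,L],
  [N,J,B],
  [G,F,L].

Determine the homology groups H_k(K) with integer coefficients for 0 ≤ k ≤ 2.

H_0 ≅ Z,  H_1 ≅ Z ⊕ Z/2Z,  H_2 = 0.

Order the vertices as A < B < D < E < F < G < J < L < M < N. Listing each simplex with vertices in this order, K has dimension 2 with simplices:

  0-simplices (10): A, B, D, E, F, G, J, L, M, N
  1-simplices (30): AD, AF, AG, AL, AM, AN, BD, BE, BJ, BL, BM, BN, DE, DF, DL, DN, EF, EG, EJ, EM, EN, FG, FL, FM, GJ, GL, GN, JN, LM, MN
  2-simplices (20): ADF, ADL, AFM, AGL, AGN, AMN, BDL, BDN, BEJ, BEM, BJN, BLM, DEF, DEN, EFG, EGJ, EMN, FGL, FLM, GJN

Hence C_0 ≅ Z^10, C_1 ≅ Z^30, C_2 ≅ Z^20.

∂_1: C_1 → C_0 is given by ∂[p,q] = [q] − [p].
As a 10×30 matrix over Z this has rank 9, with invariant factors (1,1,1,1,1,1,1,1,1).

Boundary ∂_2: C_2 → C_1 maps a triangle to the signed sum of its edges. For instance
  ∂BJN = JN − BN + BJ,
  ∂EFG = FG − EG + EF.
The resulting 30×20 matrix has rank 20, and its Smith normal form has invariant factors (1,1,1,1,1,1,1,1,1,1,1,1,1,1,1,1,1,1,1,2).

From H_k ≅ ker(∂_k) / im(∂_{k+1}) we obtain:

  H_0: rank C_0 − rank ∂_1 = 10 − 9 = 1, and the invariant factors of ∂_1 are all 1, so H_0 ≅ Z.
  H_1: rank ker ∂_1 − rank ∂_2 = (30 − 9) − 20 = 1, and ∂_2 has invariant factor 2 > 1, so H_1 ≅ Z ⊕ Z/2Z.
  H_2: rank ker ∂_2 − rank ∂_3 = (20 − 20) − 0 = 0, and there is no ∂_3, so H_2 ≅ 0.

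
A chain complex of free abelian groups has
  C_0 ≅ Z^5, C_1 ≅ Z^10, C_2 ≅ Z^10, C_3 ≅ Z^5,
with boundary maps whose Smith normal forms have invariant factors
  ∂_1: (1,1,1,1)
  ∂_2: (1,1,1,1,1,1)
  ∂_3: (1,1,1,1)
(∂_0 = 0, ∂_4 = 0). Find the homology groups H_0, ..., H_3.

H_0 = Z,  H_1 = 0,  H_2 = 0,  H_3 = Z.

H_0: b_0 = 5 − 0 − 4 = 1; torsion from ∂_1 factors > 1: none. So H_0 = Z.
H_1: b_1 = 10 − 4 − 6 = 0; torsion from ∂_2 factors > 1: none. So H_1 = 0.
H_2: b_2 = 10 − 6 − 4 = 0; torsion from ∂_3 factors > 1: none. So H_2 = 0.
H_3: b_3 = 5 − 4 − 0 = 1; torsion from ∂_4 factors > 1: none. So H_3 = Z.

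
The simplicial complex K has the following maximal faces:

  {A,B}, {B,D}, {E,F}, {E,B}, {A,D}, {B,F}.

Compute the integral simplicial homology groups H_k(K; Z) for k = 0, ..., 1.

Fix the vertex order A < B < D < E < F and write every simplex with vertices in increasing order. Then dim K = 1 and the simplices of K are:

  0-simplices (5): A, B, D, E, F
  1-simplices (6): AB, AD, BD, BE, BF, EF

giving chain groups C_0 ≅ Z^5, C_1 ≅ Z^6.

Boundary ∂_1: C_1 → C_0 maps an edge to its endpoints' difference, ∂[p,q] = q − p.
The resulting 5×6 matrix has rank 4, and its Smith normal form has invariant factors (1,1,1,1).

Computing H_k = (kernel of ∂_k) / (image of ∂_{k+1}):

  H_0: rank C_0 − rank ∂_1 = 5 − 4 = 1, and the invariant factors of ∂_1 are all 1, so H_0 ≅ Z.
  H_1: rank ker ∂_1 − rank ∂_2 = (6 − 4) − 0 = 2, and there is no ∂_2, so H_1 ≅ Z^2.

(K is a triangulation of a wedge of 2 circles.)

H_0 = Z,  H_1 = Z^2.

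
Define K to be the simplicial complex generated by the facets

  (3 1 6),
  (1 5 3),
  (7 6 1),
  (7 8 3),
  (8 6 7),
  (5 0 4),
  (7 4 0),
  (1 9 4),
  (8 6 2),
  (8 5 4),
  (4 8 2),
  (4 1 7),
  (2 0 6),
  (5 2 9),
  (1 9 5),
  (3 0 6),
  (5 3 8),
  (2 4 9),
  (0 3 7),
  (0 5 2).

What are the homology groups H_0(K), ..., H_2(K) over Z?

H_0 = Z,  H_1 = Z ⊕ Z/2,  H_2 = 0.

Order the vertices as 0 < 1 < 2 < 3 < 4 < 5 < 6 < 7 < 8 < 9. Listing each simplex with vertices in this order, K has dimension 2 with simplices:

  0-simplices (10): [0], [1], [2], [3], [4], [5], [6], [7], [8], [9]
  1-simplices (30): (30 of them)
  2-simplices (20): (20 of them)

so the chain groups are C_0 ≅ Z^10, C_1 ≅ Z^30, C_2 ≅ Z^20.

∂_1: C_1 → C_0 sends each edge [p,q] (with p < q) to q − p.
The 10×30 boundary matrix has rank 9 and Smith normal form diag(1,1,1,1,1,1,1,1,1).

Boundary ∂_2: C_2 → C_1 sends each 2-simplex [p,q,r] to [q,r] − [p,r] + [p,q]. For instance
  ∂[1,3,5] = [3,5] − [1,5] + [1,3],
  ∂[3,5,8] = [5,8] − [3,8] + [3,5].
The resulting 30×20 matrix has rank 20, and its Smith normal form has invariant factors (1,1,1,1,1,1,1,1,1,1,1,1,1,1,1,1,1,1,1,2).

Reading off H_k = ker ∂_k / im ∂_{k+1}:

  H_0: rank C_0 − rank ∂_1 = 10 − 9 = 1, and the invariant factors of ∂_1 are all 1, so H_0 = Z.
  H_1: rank ker ∂_1 − rank ∂_2 = (30 − 9) − 20 = 1, and ∂_2 has invariant factor 2 > 1, so H_1 = Z ⊕ Z/2.
  H_2: rank ker ∂_2 − rank ∂_3 = (20 − 20) − 0 = 0, and there is no ∂_3, so H_2 = 0.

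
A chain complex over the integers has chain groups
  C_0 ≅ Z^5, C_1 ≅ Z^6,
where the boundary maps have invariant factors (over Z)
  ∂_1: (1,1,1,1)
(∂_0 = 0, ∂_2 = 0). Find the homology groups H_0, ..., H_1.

H_0: b_0 = 5 − 0 − 4 = 1; torsion from ∂_1 factors > 1: none. So H_0 ≅ Z.
H_1: b_1 = 6 − 4 − 0 = 2; torsion from ∂_2 factors > 1: none. So H_1 ≅ Z^2.

H_0 ≅ Z,  H_1 ≅ Z^2.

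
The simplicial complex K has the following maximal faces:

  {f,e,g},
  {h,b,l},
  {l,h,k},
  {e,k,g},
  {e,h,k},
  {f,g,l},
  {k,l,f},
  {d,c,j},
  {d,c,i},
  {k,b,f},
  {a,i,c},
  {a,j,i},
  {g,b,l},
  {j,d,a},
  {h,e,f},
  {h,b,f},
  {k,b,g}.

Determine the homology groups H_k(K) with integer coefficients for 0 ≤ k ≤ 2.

Take the total order a < b < c < d < e < f < g < h < i < j < k < l on the vertex set. Then K (dimension 2) consists of the simplices:

  0-simplices (12): a, b, c, d, e, f, g, h, i, j, k, l
  1-simplices (28): ac, ad, ai, aj, bf, bg, bh, bk, bl, cd, ci, cj, di, dj, ef, eg, eh, ek, fg, fh, fk, fl, gk, gl, hk, hl, ij, kl
  2-simplices (17): aci, adj, aij, bfh, bfk, bgk, bgl, bhl, cdi, cdj, efg, efh, egk, ehk, fgl, fkl, hkl

giving chain groups C_0 ≅ Z^12, C_1 ≅ Z^28, C_2 ≅ Z^17.

∂_1: C_1 → C_0 maps an edge to its endpoints' difference, ∂[p,q] = q − p. For instance
  ∂ac = c − a.
The 12×28 boundary matrix has rank 10 and Smith normal form diag(1,1,1,1,1,1,1,1,1,1).

Boundary ∂_2: C_2 → C_1 maps a triangle to the signed sum of its edges. For instance
  ∂bfh = fh − bh + bf,
  ∂aij = ij − aj + ai.
The 28×17 boundary matrix has rank 17 and Smith normal form diag(1,1,1,1,1,1,1,1,1,1,1,1,1,1,1,1,2).

Computing H_k = (kernel of ∂_k) / (image of ∂_{k+1}):

  H_0: rank C_0 − rank ∂_1 = 12 − 10 = 2, and the invariant factors of ∂_1 are all 1, so H_0 = Z^2.
  H_1: rank ker ∂_1 − rank ∂_2 = (28 − 10) − 17 = 1, and ∂_2 has invariant factor 2 > 1, so H_1 = Z ⊕ Z/2.
  H_2: rank ker ∂_2 − rank ∂_3 = (17 − 17) − 0 = 0, and there is no ∂_3, so H_2 = 0.

(K is a triangulation of the disjoint union of the real projective plane RP^2 and the Möbius band.)

H_0 = Z^2,  H_1 = Z ⊕ Z/2,  H_2 = 0.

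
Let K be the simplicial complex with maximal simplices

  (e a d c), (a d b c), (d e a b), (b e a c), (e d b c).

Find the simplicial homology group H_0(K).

Fix the vertex order a < b < c < d < e and write every simplex with vertices in increasing order. Then dim K = 3 and the simplices of K are:

  0-simplices (5): a, b, c, d, e
  1-simplices (10): ab, ac, ad, ae, bc, bd, be, cd, ce, de
  2-simplices (10): abc, abd, abe, acd, ace, ade, bcd, bce, bde, cde
  3-simplices (5): abcd, abce, abde, acde, bcde

Hence C_0 ≅ Z^5, C_1 ≅ Z^10, C_2 ≅ Z^10, C_3 ≅ Z^5.

Boundary ∂_1: C_1 → C_0 maps an edge to its endpoints' difference, ∂[p,q] = q − p.
This gives a 5×10 integer matrix of rank 4; reducing to Smith normal form yields diagonal entries (1,1,1,1).

The boundary map ∂_2: C_2 → C_1 maps a triangle to the signed sum of its edges. For instance
  ∂acd = cd − ad + ac,
  ∂bcd = cd − bd + bc.
As a 10×10 matrix over Z this has rank 6, with invariant factors (1,1,1,1,1,1).

Boundary ∂_3: C_3 → C_2 sends each 3-simplex σ to the alternating sum Σ_i (−1)^i (σ with its i-th vertex removed). For instance
  ∂acde = cde − ade + ace − acd,
  ∂bcde = cde − bde + bce − bcd.
This gives a 10×5 integer matrix of rank 4; reducing to Smith normal form yields diagonal entries (1,1,1,1).

Reading off H_k = ker ∂_k / im ∂_{k+1}:

  H_0: rank C_0 − rank ∂_1 = 5 − 4 = 1, and the invariant factors of ∂_1 are all 1, so H_0 ≅ Z.

(K is a triangulation of the 3-sphere S^3.)

H_0 ≅ Z.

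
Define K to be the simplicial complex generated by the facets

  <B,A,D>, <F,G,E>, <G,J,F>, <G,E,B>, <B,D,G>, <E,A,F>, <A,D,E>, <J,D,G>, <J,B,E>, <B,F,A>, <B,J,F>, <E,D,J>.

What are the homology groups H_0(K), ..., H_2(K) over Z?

H_0 ≅ Z,  H_1 ≅ Z/2,  H_2 = 0.

We work with the vertex ordering A < B < D < E < F < G < J. The simplices of K, each written with vertices in increasing order, are:

  0-simplices (7): A, B, D, E, F, G, J
  1-simplices (18): AB, AD, AE, AF, BD, BE, BF, BG, BJ, DE, DG, DJ, EF, EG, EJ, FG, FJ, GJ
  2-simplices (12): ABD, ABF, ADE, AEF, BDG, BEG, BEJ, BFJ, DEJ, DGJ, EFG, FGJ

so the chain groups are C_0 ≅ Z^7, C_1 ≅ Z^18, C_2 ≅ Z^12.

Boundary ∂_1: C_1 → C_0 is given by ∂[p,q] = [q] − [p].
As a 7×18 matrix over Z this has rank 6, with invariant factors (1,1,1,1,1,1).

The boundary map ∂_2: C_2 → C_1 maps a triangle to the signed sum of its edges. For instance
  ∂ABD = BD − AD + AB,
  ∂ADE = DE − AE + AD.
The 18×12 boundary matrix has rank 12 and Smith normal form diag(1,1,1,1,1,1,1,1,1,1,1,2).

Now H_k = ker ∂_k / im ∂_{k+1}, so:

  H_0: rank C_0 − rank ∂_1 = 7 − 6 = 1, and the invariant factors of ∂_1 are all 1, so H_0 = Z.
  H_1: rank ker ∂_1 − rank ∂_2 = (18 − 6) − 12 = 0, and ∂_2 has invariant factor 2 > 1, so H_1 = Z/2.
  H_2: rank ker ∂_2 − rank ∂_3 = (12 − 12) − 0 = 0, and there is no ∂_3, so H_2 = 0.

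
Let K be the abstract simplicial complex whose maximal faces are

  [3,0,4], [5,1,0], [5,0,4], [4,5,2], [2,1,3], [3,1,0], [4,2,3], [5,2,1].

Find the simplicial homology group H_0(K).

Take the total order 0 < 1 < 2 < 3 < 4 < 5 on the vertex set. Then K (dimension 2) consists of the simplices:

  0-simplices (6): [0], [1], [2], [3], [4], [5]
  1-simplices (12): [0,1], [0,3], [0,4], [0,5], [1,2], [1,3], [1,5], [2,3], [2,4], [2,5], [3,4], [4,5]
  2-simplices (8): [0,1,3], [0,1,5], [0,3,4], [0,4,5], [1,2,3], [1,2,5], [2,3,4], [2,4,5]

Hence C_0 ≅ Z^6, C_1 ≅ Z^12, C_2 ≅ Z^8.

The boundary map ∂_1: C_1 → C_0 maps an edge to its endpoints' difference, ∂[p,q] = q − p. For instance
  ∂[0,3] = [3] − [0].
The resulting 6×12 matrix has rank 5, and its Smith normal form has invariant factors (1,1,1,1,1).

The boundary map ∂_2: C_2 → C_1 sends each 2-simplex [p,q,r] to [q,r] − [p,r] + [p,q]. For instance
  ∂[1,2,3] = [2,3] − [1,3] + [1,2],
  ∂[0,1,5] = [1,5] − [0,5] + [0,1].
The resulting 12×8 matrix has rank 7, and its Smith normal form has invariant factors (1,1,1,1,1,1,1).

From H_k ≅ ker(∂_k) / im(∂_{k+1}) we obtain:

  H_0: rank C_0 − rank ∂_1 = 6 − 5 = 1, and the invariant factors of ∂_1 are all 1, so H_0 = Z.

H_0 = Z.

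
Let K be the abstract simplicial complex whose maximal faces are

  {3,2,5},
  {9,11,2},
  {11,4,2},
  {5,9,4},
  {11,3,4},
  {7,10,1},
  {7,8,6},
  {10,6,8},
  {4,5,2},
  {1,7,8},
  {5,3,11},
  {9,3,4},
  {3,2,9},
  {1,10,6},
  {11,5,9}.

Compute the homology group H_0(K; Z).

Take the total order 1 < 2 < 3 < 4 < 5 < 6 < 7 < 8 < 9 < 10 < 11 on the vertex set. Then K (dimension 2) consists of the simplices:

  0-simplices (11): [1], [2], [3], [4], [5], [6], [7], [8], [9], [10], [11]
  1-simplices (25): (25 of them)
  2-simplices (15): [1,6,10], [1,7,8], [1,7,10], [2,3,5], [2,3,9], [2,4,5], [2,4,11], [2,9,11], [3,4,9], [3,4,11], [3,5,11], [4,5,9], [5,9,11], [6,7,8], [6,8,10]

giving chain groups C_0 ≅ Z^11, C_1 ≅ Z^25, C_2 ≅ Z^15.

∂_1: C_1 → C_0 is given by ∂[p,q] = [q] − [p]. For instance
  ∂[2,5] = [5] − [2].
The resulting 11×25 matrix has rank 9, and its Smith normal form has invariant factors (1,1,1,1,1,1,1,1,1).

Boundary ∂_2: C_2 → C_1 acts by ∂[p,q,r] = [q,r] − [p,r] + [p,q]. For instance
  ∂[4,5,9] = [5,9] − [4,9] + [4,5],
  ∂[2,3,9] = [3,9] − [2,9] + [2,3].
The resulting 25×15 matrix has rank 15, and its Smith normal form has invariant factors (1,1,1,1,1,1,1,1,1,1,1,1,1,1,2).

Now H_k = ker ∂_k / im ∂_{k+1}, so:

  H_0: rank C_0 − rank ∂_1 = 11 − 9 = 2, and the invariant factors of ∂_1 are all 1, so H_0 = Z^2.

H_0 ≅ Z^2.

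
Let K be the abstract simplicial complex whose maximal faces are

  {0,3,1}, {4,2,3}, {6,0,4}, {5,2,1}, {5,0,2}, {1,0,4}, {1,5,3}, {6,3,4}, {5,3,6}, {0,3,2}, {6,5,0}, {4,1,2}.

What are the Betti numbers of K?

Order the vertices as 0 < 1 < 2 < 3 < 4 < 5 < 6. Listing each simplex with vertices in this order, K has dimension 2 with simplices:

  0-simplices (7): [0], [1], [2], [3], [4], [5], [6]
  1-simplices (18): [0,1], [0,2], [0,3], [0,4], [0,5], [0,6], [1,2], [1,3], [1,4], [1,5], [2,3], [2,4], [2,5], [3,4], [3,5], [3,6], [4,6], [5,6]
  2-simplices (12): [0,1,3], [0,1,4], [0,2,3], [0,2,5], [0,4,6], [0,5,6], [1,2,4], [1,2,5], [1,3,5], [2,3,4], [3,4,6], [3,5,6]

so the chain groups are C_0 ≅ Z^7, C_1 ≅ Z^18, C_2 ≅ Z^12.

Boundary ∂_1: C_1 → C_0 maps an edge to its endpoints' difference, ∂[p,q] = q − p. For instance
  ∂[0,3] = [3] − [0].
This gives a 7×18 integer matrix of rank 6; reducing to Smith normal form yields diagonal entries (1,1,1,1,1,1).

The boundary map ∂_2: C_2 → C_1 maps a triangle to the signed sum of its edges. For instance
  ∂[1,2,4] = [2,4] − [1,4] + [1,2],
  ∂[2,3,4] = [3,4] − [2,4] + [2,3].
The resulting 18×12 matrix has rank 12, and its Smith normal form has invariant factors (1,1,1,1,1,1,1,1,1,1,1,2).

From H_k ≅ ker(∂_k) / im(∂_{k+1}) we obtain:

  H_0: rank C_0 − rank ∂_1 = 7 − 6 = 1, and the invariant factors of ∂_1 are all 1, so H_0 = Z.
  H_1: rank ker ∂_1 − rank ∂_2 = (18 − 6) − 12 = 0, and ∂_2 has invariant factor 2 > 1, so H_1 = Z_2.
  H_2: rank ker ∂_2 − rank ∂_3 = (12 − 12) − 0 = 0, and there is no ∂_3, so H_2 = 0.

As a check, the Euler characteristic is 7 − 18 + 12 = 1, which agrees with 1 − 0 + 0 = 1.

Hence the Betti numbers are b_0 = 1, b_1 = 0, b_2 = 0.

b_0 = 1, b_1 = 0, b_2 = 0.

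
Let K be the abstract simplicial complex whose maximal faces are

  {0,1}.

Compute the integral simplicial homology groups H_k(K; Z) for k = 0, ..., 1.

H_0 = Z,  H_1 = 0.

Fix the vertex order 0 < 1 and write every simplex with vertices in increasing order. Then dim K = 1 and the simplices of K are:

  0-simplices (2): [0], [1]
  1-simplices (1): [0,1]

so the chain groups are C_0 ≅ Z^2, C_1 ≅ Z^1.

Boundary ∂_1: C_1 → C_0 maps an edge to its endpoints' difference, ∂[p,q] = q − p. For instance
  ∂[0,1] = [1] − [0].
The resulting 2×1 matrix has rank 1, and its Smith normal form has invariant factors (1).

Reading off H_k = ker ∂_k / im ∂_{k+1}:

  H_0: rank C_0 − rank ∂_1 = 2 − 1 = 1, and the invariant factors of ∂_1 are all 1, so H_0 = Z.
  H_1: rank ker ∂_1 − rank ∂_2 = (1 − 1) − 0 = 0, and there is no ∂_2, so H_1 = 0.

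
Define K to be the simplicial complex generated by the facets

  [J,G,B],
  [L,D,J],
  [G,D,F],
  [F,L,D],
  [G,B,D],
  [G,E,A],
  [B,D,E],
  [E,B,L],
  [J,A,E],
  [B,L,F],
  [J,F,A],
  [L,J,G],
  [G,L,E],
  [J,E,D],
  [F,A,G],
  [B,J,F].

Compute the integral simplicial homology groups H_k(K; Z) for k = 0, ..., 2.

Take the total order A < B < D < E < F < G < J < L on the vertex set. Then K (dimension 2) consists of the simplices:

  0-simplices (8): A, B, D, E, F, G, J, L
  1-simplices (24): AE, AF, AG, AJ, BD, BE, BF, BG, BJ, BL, DE, DF, DG, DJ, DL, EG, EJ, EL, FG, FJ, FL, GJ, GL, JL
  2-simplices (16): AEG, AEJ, AFG, AFJ, BDE, BDG, BEL, BFJ, BFL, BGJ, DEJ, DFG, DFL, DJL, EGL, GJL

giving chain groups C_0 ≅ Z^8, C_1 ≅ Z^24, C_2 ≅ Z^16.

∂_1: C_1 → C_0 is given by ∂[p,q] = [q] − [p]. For instance
  ∂DE = E − D.
The 8×24 boundary matrix has rank 7 and Smith normal form diag(1,1,1,1,1,1,1).

The boundary map ∂_2: C_2 → C_1 acts by ∂[p,q,r] = [q,r] − [p,r] + [p,q]. For instance
  ∂DFG = FG − DG + DF,
  ∂BDG = DG − BG + BD.
As a 24×16 matrix over Z this has rank 15, with invariant factors (1,1,1,1,1,1,1,1,1,1,1,1,1,1,1).

Computing H_k = (kernel of ∂_k) / (image of ∂_{k+1}):

  H_0: rank C_0 − rank ∂_1 = 8 − 7 = 1, and the invariant factors of ∂_1 are all 1, so H_0 = Z.
  H_1: rank ker ∂_1 − rank ∂_2 = (24 − 7) − 15 = 2, and the invariant factors of ∂_2 are all 1, so H_1 = Z^2.
  H_2: rank ker ∂_2 − rank ∂_3 = (16 − 15) − 0 = 1, and there is no ∂_3, so H_2 = Z.

H_0 = Z,  H_1 = Z^2,  H_2 = Z.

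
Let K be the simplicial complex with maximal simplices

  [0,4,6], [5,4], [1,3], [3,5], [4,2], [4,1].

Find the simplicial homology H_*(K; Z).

H_0 = Z,  H_1 = Z,  H_2 = 0.

We work with the vertex ordering 0 < 1 < 2 < 3 < 4 < 5 < 6. The simplices of K, each written with vertices in increasing order, are:

  0-simplices (7): [0], [1], [2], [3], [4], [5], [6]
  1-simplices (8): [0,4], [0,6], [1,3], [1,4], [2,4], [3,5], [4,5], [4,6]
  2-simplices (1): [0,4,6]

Hence C_0 ≅ Z^7, C_1 ≅ Z^8, C_2 ≅ Z^1.

Boundary ∂_1: C_1 → C_0 maps an edge to its endpoints' difference, ∂[p,q] = q − p. For instance
  ∂[4,6] = [6] − [4].
This gives a 7×8 integer matrix of rank 6; reducing to Smith normal form yields diagonal entries (1,1,1,1,1,1).

∂_2: C_2 → C_1 sends each 2-simplex [p,q,r] to [q,r] − [p,r] + [p,q]. For instance
  ∂[0,4,6] = [4,6] − [0,6] + [0,4].
This gives a 8×1 integer matrix of rank 1; reducing to Smith normal form yields diagonal entries (1).

Reading off H_k = ker ∂_k / im ∂_{k+1}:

  H_0: rank C_0 − rank ∂_1 = 7 − 6 = 1, and the invariant factors of ∂_1 are all 1, so H_0 = Z.
  H_1: rank ker ∂_1 − rank ∂_2 = (8 − 6) − 1 = 1, and the invariant factors of ∂_2 are all 1, so H_1 = Z.
  H_2: rank ker ∂_2 − rank ∂_3 = (1 − 1) − 0 = 0, and there is no ∂_3, so H_2 = 0.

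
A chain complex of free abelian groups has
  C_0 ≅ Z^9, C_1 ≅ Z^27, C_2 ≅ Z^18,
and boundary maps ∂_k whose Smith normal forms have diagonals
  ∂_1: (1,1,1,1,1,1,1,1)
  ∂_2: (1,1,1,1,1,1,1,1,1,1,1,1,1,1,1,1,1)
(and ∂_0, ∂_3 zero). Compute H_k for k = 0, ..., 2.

H_0 ≅ Z,  H_1 ≅ Z^2,  H_2 ≅ Z.

H_0: b_0 = 9 − 0 − 8 = 1; torsion from ∂_1 factors > 1: none. So H_0 ≅ Z.
H_1: b_1 = 27 − 8 − 17 = 2; torsion from ∂_2 factors > 1: none. So H_1 ≅ Z^2.
H_2: b_2 = 18 − 17 − 0 = 1; torsion from ∂_3 factors > 1: none. So H_2 ≅ Z.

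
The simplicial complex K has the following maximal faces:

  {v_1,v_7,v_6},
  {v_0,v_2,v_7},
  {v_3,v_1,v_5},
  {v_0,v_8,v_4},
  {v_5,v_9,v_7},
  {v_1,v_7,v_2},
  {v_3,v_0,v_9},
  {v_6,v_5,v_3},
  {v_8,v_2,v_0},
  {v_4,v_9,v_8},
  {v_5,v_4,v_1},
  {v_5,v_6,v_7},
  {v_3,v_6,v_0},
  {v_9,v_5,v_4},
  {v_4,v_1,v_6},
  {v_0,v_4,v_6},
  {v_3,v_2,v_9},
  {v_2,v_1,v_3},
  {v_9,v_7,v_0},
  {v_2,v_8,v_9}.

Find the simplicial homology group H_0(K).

H_0 ≅ Z.

We work with the vertex ordering v_0 < v_1 < v_2 < v_3 < v_4 < v_5 < v_6 < v_7 < v_8 < v_9. The simplices of K, each written with vertices in increasing order, are:

  0-simplices (10): [v_0], [v_1], [v_2], [v_3], [v_4], [v_5], [v_6], [v_7], [v_8], [v_9]
  1-simplices (30): (30 of them)
  2-simplices (20): (20 of them)

Hence C_0 ≅ Z^10, C_1 ≅ Z^30, C_2 ≅ Z^20.

∂_1: C_1 → C_0 is given by ∂[p,q] = [q] − [p]. For instance
  ∂[v_4,v_5] = [v_5] − [v_4].
This gives a 10×30 integer matrix of rank 9; reducing to Smith normal form yields diagonal entries (1,1,1,1,1,1,1,1,1).

The boundary map ∂_2: C_2 → C_1 sends each 2-simplex [p,q,r] to [q,r] − [p,r] + [p,q]. For instance
  ∂[v_0,v_4,v_8] = [v_4,v_8] − [v_0,v_8] + [v_0,v_4],
  ∂[v_2,v_3,v_9] = [v_3,v_9] − [v_2,v_9] + [v_2,v_3].
As a 30×20 matrix over Z this has rank 20, with invariant factors (1,1,1,1,1,1,1,1,1,1,1,1,1,1,1,1,1,1,1,2).

Computing H_k = (kernel of ∂_k) / (image of ∂_{k+1}):

  H_0: rank C_0 − rank ∂_1 = 10 − 9 = 1, and the invariant factors of ∂_1 are all 1, so H_0 ≅ Z.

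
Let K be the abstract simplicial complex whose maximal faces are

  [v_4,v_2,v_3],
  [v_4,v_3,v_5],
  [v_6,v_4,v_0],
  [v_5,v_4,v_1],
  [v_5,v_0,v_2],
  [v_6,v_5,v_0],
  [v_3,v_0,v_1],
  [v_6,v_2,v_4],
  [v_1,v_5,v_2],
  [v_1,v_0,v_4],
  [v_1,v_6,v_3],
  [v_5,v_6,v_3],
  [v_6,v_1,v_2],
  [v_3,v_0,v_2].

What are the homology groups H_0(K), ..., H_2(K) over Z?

K has 7 vertices, 21 edges, 14 triangles.
rank ∂_0 = 0, rank ∂_1 = 6 ⇒ b_0 = 7 − 0 − 6 = 1; all invariant factors of ∂_1 are 1 so no torsion. So H_0 ≅ Z.
rank ∂_1 = 6, rank ∂_2 = 13 ⇒ b_1 = 21 − 6 − 13 = 2; all invariant factors of ∂_2 are 1 so no torsion. So H_1 ≅ Z^2.
rank ∂_2 = 13, rank ∂_3 = 0 ⇒ b_2 = 14 − 13 − 0 = 1. So H_2 ≅ Z.

H_0 = Z,  H_1 = Z^2,  H_2 = Z.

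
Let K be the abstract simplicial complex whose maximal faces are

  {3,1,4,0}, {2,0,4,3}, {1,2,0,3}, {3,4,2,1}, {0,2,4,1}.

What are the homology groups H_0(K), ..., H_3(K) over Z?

H_0 ≅ Z,  H_1 = 0,  H_2 = 0,  H_3 ≅ Z.

We work with the vertex ordering 0 < 1 < 2 < 3 < 4. The simplices of K, each written with vertices in increasing order, are:

  0-simplices (5): [0], [1], [2], [3], [4]
  1-simplices (10): [0,1], [0,2], [0,3], [0,4], [1,2], [1,3], [1,4], [2,3], [2,4], [3,4]
  2-simplices (10): [0,1,2], [0,1,3], [0,1,4], [0,2,3], [0,2,4], [0,3,4], [1,2,3], [1,2,4], [1,3,4], [2,3,4]
  3-simplices (5): [0,1,2,3], [0,1,2,4], [0,1,3,4], [0,2,3,4], [1,2,3,4]

Hence C_0 ≅ Z^5, C_1 ≅ Z^10, C_2 ≅ Z^10, C_3 ≅ Z^5.

Boundary ∂_1: C_1 → C_0 sends each edge [p,q] (with p < q) to q − p. For instance
  ∂[1,2] = [2] − [1].
This gives a 5×10 integer matrix of rank 4; reducing to Smith normal form yields diagonal entries (1,1,1,1).

∂_2: C_2 → C_1 acts by ∂[p,q,r] = [q,r] − [p,r] + [p,q]. For instance
  ∂[1,2,3] = [2,3] − [1,3] + [1,2],
  ∂[0,1,2] = [1,2] − [0,2] + [0,1].
This gives a 10×10 integer matrix of rank 6; reducing to Smith normal form yields diagonal entries (1,1,1,1,1,1).

Boundary ∂_3: C_3 → C_2 sends each 3-simplex σ to the alternating sum Σ_i (−1)^i (σ with its i-th vertex removed). For instance
  ∂[0,2,3,4] = [2,3,4] − [0,3,4] + [0,2,4] − [0,2,3],
  ∂[0,1,2,3] = [1,2,3] − [0,2,3] + [0,1,3] − [0,1,2].
This gives a 10×5 integer matrix of rank 4; reducing to Smith normal form yields diagonal entries (1,1,1,1).

Computing H_k = (kernel of ∂_k) / (image of ∂_{k+1}):

  H_0: rank C_0 − rank ∂_1 = 5 − 4 = 1, and the invariant factors of ∂_1 are all 1, so H_0 = Z.
  H_1: rank ker ∂_1 − rank ∂_2 = (10 − 4) − 6 = 0, and the invariant factors of ∂_2 are all 1, so H_1 = 0.
  H_2: rank ker ∂_2 − rank ∂_3 = (10 − 6) − 4 = 0, and the invariant factors of ∂_3 are all 1, so H_2 = 0.
  H_3: rank ker ∂_3 − rank ∂_4 = (5 − 4) − 0 = 1, and there is no ∂_4, so H_3 = Z.

(K is a triangulation of the 3-sphere S^3.)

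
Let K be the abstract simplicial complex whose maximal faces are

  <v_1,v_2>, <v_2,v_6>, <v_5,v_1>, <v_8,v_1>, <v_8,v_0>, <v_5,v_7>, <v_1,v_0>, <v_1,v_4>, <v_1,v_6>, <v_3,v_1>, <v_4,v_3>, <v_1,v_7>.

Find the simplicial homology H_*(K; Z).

H_0 ≅ Z,  H_1 ≅ Z^4.

Order the vertices as v_0 < v_1 < v_2 < v_3 < v_4 < v_5 < v_6 < v_7 < v_8. Listing each simplex with vertices in this order, K has dimension 1 with simplices:

  0-simplices (9): [v_0], [v_1], [v_2], [v_3], [v_4], [v_5], [v_6], [v_7], [v_8]
  1-simplices (12): [v_0,v_1], [v_0,v_8], [v_1,v_2], [v_1,v_3], [v_1,v_4], [v_1,v_5], [v_1,v_6], [v_1,v_7], [v_1,v_8], [v_2,v_6], [v_3,v_4], [v_5,v_7]

giving chain groups C_0 ≅ Z^9, C_1 ≅ Z^12.

Boundary ∂_1: C_1 → C_0 sends each edge [p,q] (with p < q) to q − p.
This gives a 9×12 integer matrix of rank 8; reducing to Smith normal form yields diagonal entries (1,1,1,1,1,1,1,1).

From H_k ≅ ker(∂_k) / im(∂_{k+1}) we obtain:

  H_0: rank C_0 − rank ∂_1 = 9 − 8 = 1, and the invariant factors of ∂_1 are all 1, so H_0 = Z.
  H_1: rank ker ∂_1 − rank ∂_2 = (12 − 8) − 0 = 4, and there is no ∂_2, so H_1 = Z^4.

(K is a triangulation of a wedge of 4 circles.)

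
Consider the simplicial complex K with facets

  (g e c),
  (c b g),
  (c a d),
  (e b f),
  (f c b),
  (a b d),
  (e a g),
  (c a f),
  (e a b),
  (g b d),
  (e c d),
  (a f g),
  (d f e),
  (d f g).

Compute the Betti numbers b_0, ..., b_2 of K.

Order the vertices as a < b < c < d < e < f < g. Listing each simplex with vertices in this order, K has dimension 2 with simplices:

  0-simplices (7): a, b, c, d, e, f, g
  1-simplices (21): ab, ac, ad, ae, af, ag, bc, bd, be, bf, bg, cd, ce, cf, cg, de, df, dg, ef, eg, fg
  2-simplices (14): abd, abe, acd, acf, aeg, afg, bcf, bcg, bdg, bef, cde, ceg, def, dfg

giving chain groups C_0 ≅ Z^7, C_1 ≅ Z^21, C_2 ≅ Z^14.

Boundary ∂_1: C_1 → C_0 sends each edge [p,q] (with p < q) to q − p.
As a 7×21 matrix over Z this has rank 6, with invariant factors (1,1,1,1,1,1).

∂_2: C_2 → C_1 sends each 2-simplex [p,q,r] to [q,r] − [p,r] + [p,q]. For instance
  ∂bef = ef − bf + be,
  ∂abd = bd − ad + ab.
The resulting 21×14 matrix has rank 13, and its Smith normal form has invariant factors (1,1,1,1,1,1,1,1,1,1,1,1,1).

From H_k ≅ ker(∂_k) / im(∂_{k+1}) we obtain:

  H_0: rank C_0 − rank ∂_1 = 7 − 6 = 1, and the invariant factors of ∂_1 are all 1, so H_0 = Z.
  H_1: rank ker ∂_1 − rank ∂_2 = (21 − 6) − 13 = 2, and the invariant factors of ∂_2 are all 1, so H_1 = Z^2.
  H_2: rank ker ∂_2 − rank ∂_3 = (14 − 13) − 0 = 1, and there is no ∂_3, so H_2 = Z.

Hence the Betti numbers are b_0 = 1, b_1 = 2, b_2 = 1.

b_0 = 1, b_1 = 2, b_2 = 1.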